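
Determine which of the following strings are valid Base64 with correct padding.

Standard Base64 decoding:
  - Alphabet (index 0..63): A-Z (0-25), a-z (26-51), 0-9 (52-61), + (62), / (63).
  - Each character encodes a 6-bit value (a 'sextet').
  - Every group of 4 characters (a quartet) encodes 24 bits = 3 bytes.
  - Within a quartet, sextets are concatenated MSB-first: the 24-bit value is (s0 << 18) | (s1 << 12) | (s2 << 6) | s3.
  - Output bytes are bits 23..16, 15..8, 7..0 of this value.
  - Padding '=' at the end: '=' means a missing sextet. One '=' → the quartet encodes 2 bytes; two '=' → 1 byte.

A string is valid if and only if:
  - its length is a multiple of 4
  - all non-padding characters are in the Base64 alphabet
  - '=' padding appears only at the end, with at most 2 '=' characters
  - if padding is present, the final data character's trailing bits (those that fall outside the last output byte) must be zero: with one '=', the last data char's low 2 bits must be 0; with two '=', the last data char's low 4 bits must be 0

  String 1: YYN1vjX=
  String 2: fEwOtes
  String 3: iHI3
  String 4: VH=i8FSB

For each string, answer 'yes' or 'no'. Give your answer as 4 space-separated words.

Answer: no no yes no

Derivation:
String 1: 'YYN1vjX=' → invalid (bad trailing bits)
String 2: 'fEwOtes' → invalid (len=7 not mult of 4)
String 3: 'iHI3' → valid
String 4: 'VH=i8FSB' → invalid (bad char(s): ['=']; '=' in middle)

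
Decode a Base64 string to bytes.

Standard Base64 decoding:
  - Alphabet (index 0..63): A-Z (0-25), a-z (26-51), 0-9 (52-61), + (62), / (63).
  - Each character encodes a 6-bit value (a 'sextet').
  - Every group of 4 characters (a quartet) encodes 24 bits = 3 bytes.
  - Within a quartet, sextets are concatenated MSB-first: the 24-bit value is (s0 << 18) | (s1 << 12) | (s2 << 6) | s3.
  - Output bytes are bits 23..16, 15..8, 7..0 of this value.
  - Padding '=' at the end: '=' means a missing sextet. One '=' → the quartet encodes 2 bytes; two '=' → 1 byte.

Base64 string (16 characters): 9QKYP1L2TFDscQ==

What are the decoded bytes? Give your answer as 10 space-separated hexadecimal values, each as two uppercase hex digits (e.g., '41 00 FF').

After char 0 ('9'=61): chars_in_quartet=1 acc=0x3D bytes_emitted=0
After char 1 ('Q'=16): chars_in_quartet=2 acc=0xF50 bytes_emitted=0
After char 2 ('K'=10): chars_in_quartet=3 acc=0x3D40A bytes_emitted=0
After char 3 ('Y'=24): chars_in_quartet=4 acc=0xF50298 -> emit F5 02 98, reset; bytes_emitted=3
After char 4 ('P'=15): chars_in_quartet=1 acc=0xF bytes_emitted=3
After char 5 ('1'=53): chars_in_quartet=2 acc=0x3F5 bytes_emitted=3
After char 6 ('L'=11): chars_in_quartet=3 acc=0xFD4B bytes_emitted=3
After char 7 ('2'=54): chars_in_quartet=4 acc=0x3F52F6 -> emit 3F 52 F6, reset; bytes_emitted=6
After char 8 ('T'=19): chars_in_quartet=1 acc=0x13 bytes_emitted=6
After char 9 ('F'=5): chars_in_quartet=2 acc=0x4C5 bytes_emitted=6
After char 10 ('D'=3): chars_in_quartet=3 acc=0x13143 bytes_emitted=6
After char 11 ('s'=44): chars_in_quartet=4 acc=0x4C50EC -> emit 4C 50 EC, reset; bytes_emitted=9
After char 12 ('c'=28): chars_in_quartet=1 acc=0x1C bytes_emitted=9
After char 13 ('Q'=16): chars_in_quartet=2 acc=0x710 bytes_emitted=9
Padding '==': partial quartet acc=0x710 -> emit 71; bytes_emitted=10

Answer: F5 02 98 3F 52 F6 4C 50 EC 71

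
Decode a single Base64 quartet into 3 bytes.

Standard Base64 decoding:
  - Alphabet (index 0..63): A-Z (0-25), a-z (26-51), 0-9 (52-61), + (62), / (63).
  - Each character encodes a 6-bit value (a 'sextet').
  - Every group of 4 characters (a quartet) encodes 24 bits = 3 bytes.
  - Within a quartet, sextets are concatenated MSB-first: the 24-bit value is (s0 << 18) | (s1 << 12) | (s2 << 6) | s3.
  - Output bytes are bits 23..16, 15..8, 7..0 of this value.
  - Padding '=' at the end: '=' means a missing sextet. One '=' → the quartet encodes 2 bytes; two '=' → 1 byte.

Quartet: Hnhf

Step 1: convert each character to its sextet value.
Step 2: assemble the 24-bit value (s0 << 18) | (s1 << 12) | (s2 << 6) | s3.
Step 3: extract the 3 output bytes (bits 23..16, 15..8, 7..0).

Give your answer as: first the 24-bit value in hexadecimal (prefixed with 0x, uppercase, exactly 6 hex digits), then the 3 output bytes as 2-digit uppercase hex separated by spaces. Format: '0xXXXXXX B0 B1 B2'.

Answer: 0x1E785F 1E 78 5F

Derivation:
Sextets: H=7, n=39, h=33, f=31
24-bit: (7<<18) | (39<<12) | (33<<6) | 31
      = 0x1C0000 | 0x027000 | 0x000840 | 0x00001F
      = 0x1E785F
Bytes: (v>>16)&0xFF=1E, (v>>8)&0xFF=78, v&0xFF=5F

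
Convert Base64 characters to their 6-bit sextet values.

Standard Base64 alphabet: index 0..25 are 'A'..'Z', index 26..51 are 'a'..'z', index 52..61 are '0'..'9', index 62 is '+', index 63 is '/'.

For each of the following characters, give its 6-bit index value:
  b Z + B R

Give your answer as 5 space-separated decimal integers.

Answer: 27 25 62 1 17

Derivation:
'b': a..z range, 26 + ord('b') − ord('a') = 27
'Z': A..Z range, ord('Z') − ord('A') = 25
'+': index 62
'B': A..Z range, ord('B') − ord('A') = 1
'R': A..Z range, ord('R') − ord('A') = 17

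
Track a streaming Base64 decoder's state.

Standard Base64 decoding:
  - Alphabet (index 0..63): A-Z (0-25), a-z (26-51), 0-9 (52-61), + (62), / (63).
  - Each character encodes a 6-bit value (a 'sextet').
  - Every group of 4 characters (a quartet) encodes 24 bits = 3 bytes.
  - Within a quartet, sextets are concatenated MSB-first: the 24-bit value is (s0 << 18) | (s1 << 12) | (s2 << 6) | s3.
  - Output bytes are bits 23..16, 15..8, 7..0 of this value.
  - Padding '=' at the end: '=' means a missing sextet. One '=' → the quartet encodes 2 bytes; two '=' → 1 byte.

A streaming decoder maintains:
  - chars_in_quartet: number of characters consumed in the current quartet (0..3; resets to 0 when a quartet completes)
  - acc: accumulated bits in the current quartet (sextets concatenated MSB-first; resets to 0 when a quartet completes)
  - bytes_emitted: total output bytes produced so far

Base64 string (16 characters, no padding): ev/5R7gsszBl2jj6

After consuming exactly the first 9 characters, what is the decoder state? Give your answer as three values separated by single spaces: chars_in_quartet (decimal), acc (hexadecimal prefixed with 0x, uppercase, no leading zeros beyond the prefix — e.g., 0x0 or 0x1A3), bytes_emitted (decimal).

After char 0 ('e'=30): chars_in_quartet=1 acc=0x1E bytes_emitted=0
After char 1 ('v'=47): chars_in_quartet=2 acc=0x7AF bytes_emitted=0
After char 2 ('/'=63): chars_in_quartet=3 acc=0x1EBFF bytes_emitted=0
After char 3 ('5'=57): chars_in_quartet=4 acc=0x7AFFF9 -> emit 7A FF F9, reset; bytes_emitted=3
After char 4 ('R'=17): chars_in_quartet=1 acc=0x11 bytes_emitted=3
After char 5 ('7'=59): chars_in_quartet=2 acc=0x47B bytes_emitted=3
After char 6 ('g'=32): chars_in_quartet=3 acc=0x11EE0 bytes_emitted=3
After char 7 ('s'=44): chars_in_quartet=4 acc=0x47B82C -> emit 47 B8 2C, reset; bytes_emitted=6
After char 8 ('s'=44): chars_in_quartet=1 acc=0x2C bytes_emitted=6

Answer: 1 0x2C 6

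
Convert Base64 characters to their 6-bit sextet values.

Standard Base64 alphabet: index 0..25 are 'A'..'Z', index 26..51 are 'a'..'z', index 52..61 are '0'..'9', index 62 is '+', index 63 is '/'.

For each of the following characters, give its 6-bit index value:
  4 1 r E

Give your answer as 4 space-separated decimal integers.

Answer: 56 53 43 4

Derivation:
'4': 0..9 range, 52 + ord('4') − ord('0') = 56
'1': 0..9 range, 52 + ord('1') − ord('0') = 53
'r': a..z range, 26 + ord('r') − ord('a') = 43
'E': A..Z range, ord('E') − ord('A') = 4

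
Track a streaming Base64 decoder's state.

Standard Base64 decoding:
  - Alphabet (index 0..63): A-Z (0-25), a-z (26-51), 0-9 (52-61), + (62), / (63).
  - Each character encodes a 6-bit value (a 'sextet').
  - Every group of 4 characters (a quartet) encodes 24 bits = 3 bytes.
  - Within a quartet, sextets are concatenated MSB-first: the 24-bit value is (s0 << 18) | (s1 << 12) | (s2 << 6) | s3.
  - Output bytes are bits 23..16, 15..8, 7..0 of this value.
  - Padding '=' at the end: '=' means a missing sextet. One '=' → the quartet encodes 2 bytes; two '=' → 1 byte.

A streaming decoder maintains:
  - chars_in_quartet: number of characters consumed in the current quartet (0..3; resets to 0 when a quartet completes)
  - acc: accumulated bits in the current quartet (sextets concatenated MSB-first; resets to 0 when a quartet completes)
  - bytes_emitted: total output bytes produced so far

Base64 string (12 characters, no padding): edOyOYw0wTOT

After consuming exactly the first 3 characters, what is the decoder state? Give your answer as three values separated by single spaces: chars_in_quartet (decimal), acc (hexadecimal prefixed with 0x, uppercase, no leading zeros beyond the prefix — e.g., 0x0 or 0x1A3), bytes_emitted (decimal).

After char 0 ('e'=30): chars_in_quartet=1 acc=0x1E bytes_emitted=0
After char 1 ('d'=29): chars_in_quartet=2 acc=0x79D bytes_emitted=0
After char 2 ('O'=14): chars_in_quartet=3 acc=0x1E74E bytes_emitted=0

Answer: 3 0x1E74E 0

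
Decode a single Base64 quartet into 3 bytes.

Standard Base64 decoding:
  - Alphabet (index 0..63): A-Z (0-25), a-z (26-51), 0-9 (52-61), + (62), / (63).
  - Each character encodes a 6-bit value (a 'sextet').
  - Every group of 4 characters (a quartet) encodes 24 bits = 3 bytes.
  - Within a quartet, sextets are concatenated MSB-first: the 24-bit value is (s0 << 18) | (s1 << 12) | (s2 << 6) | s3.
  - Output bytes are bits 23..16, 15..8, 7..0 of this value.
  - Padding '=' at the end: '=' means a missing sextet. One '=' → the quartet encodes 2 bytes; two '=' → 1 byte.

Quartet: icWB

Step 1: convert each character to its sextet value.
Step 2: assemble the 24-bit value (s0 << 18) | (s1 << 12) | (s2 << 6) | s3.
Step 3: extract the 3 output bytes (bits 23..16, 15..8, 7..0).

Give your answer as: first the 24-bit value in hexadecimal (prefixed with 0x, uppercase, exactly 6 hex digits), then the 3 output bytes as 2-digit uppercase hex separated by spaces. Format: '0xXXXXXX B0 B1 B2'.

Answer: 0x89C581 89 C5 81

Derivation:
Sextets: i=34, c=28, W=22, B=1
24-bit: (34<<18) | (28<<12) | (22<<6) | 1
      = 0x880000 | 0x01C000 | 0x000580 | 0x000001
      = 0x89C581
Bytes: (v>>16)&0xFF=89, (v>>8)&0xFF=C5, v&0xFF=81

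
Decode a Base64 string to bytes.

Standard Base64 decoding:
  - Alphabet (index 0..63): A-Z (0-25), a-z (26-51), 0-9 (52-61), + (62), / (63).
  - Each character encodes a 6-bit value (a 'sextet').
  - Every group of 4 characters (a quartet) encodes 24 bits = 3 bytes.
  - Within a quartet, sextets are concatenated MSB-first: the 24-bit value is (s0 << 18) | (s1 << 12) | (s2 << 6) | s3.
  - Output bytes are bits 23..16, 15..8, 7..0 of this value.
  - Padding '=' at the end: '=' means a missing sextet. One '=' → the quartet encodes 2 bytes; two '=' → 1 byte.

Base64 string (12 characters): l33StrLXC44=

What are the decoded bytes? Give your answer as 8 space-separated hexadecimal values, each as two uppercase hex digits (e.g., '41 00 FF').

After char 0 ('l'=37): chars_in_quartet=1 acc=0x25 bytes_emitted=0
After char 1 ('3'=55): chars_in_quartet=2 acc=0x977 bytes_emitted=0
After char 2 ('3'=55): chars_in_quartet=3 acc=0x25DF7 bytes_emitted=0
After char 3 ('S'=18): chars_in_quartet=4 acc=0x977DD2 -> emit 97 7D D2, reset; bytes_emitted=3
After char 4 ('t'=45): chars_in_quartet=1 acc=0x2D bytes_emitted=3
After char 5 ('r'=43): chars_in_quartet=2 acc=0xB6B bytes_emitted=3
After char 6 ('L'=11): chars_in_quartet=3 acc=0x2DACB bytes_emitted=3
After char 7 ('X'=23): chars_in_quartet=4 acc=0xB6B2D7 -> emit B6 B2 D7, reset; bytes_emitted=6
After char 8 ('C'=2): chars_in_quartet=1 acc=0x2 bytes_emitted=6
After char 9 ('4'=56): chars_in_quartet=2 acc=0xB8 bytes_emitted=6
After char 10 ('4'=56): chars_in_quartet=3 acc=0x2E38 bytes_emitted=6
Padding '=': partial quartet acc=0x2E38 -> emit 0B 8E; bytes_emitted=8

Answer: 97 7D D2 B6 B2 D7 0B 8E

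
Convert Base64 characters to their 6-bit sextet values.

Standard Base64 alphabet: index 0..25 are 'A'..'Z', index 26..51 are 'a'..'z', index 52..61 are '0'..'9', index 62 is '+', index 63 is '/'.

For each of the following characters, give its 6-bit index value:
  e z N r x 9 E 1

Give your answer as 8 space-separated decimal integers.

Answer: 30 51 13 43 49 61 4 53

Derivation:
'e': a..z range, 26 + ord('e') − ord('a') = 30
'z': a..z range, 26 + ord('z') − ord('a') = 51
'N': A..Z range, ord('N') − ord('A') = 13
'r': a..z range, 26 + ord('r') − ord('a') = 43
'x': a..z range, 26 + ord('x') − ord('a') = 49
'9': 0..9 range, 52 + ord('9') − ord('0') = 61
'E': A..Z range, ord('E') − ord('A') = 4
'1': 0..9 range, 52 + ord('1') − ord('0') = 53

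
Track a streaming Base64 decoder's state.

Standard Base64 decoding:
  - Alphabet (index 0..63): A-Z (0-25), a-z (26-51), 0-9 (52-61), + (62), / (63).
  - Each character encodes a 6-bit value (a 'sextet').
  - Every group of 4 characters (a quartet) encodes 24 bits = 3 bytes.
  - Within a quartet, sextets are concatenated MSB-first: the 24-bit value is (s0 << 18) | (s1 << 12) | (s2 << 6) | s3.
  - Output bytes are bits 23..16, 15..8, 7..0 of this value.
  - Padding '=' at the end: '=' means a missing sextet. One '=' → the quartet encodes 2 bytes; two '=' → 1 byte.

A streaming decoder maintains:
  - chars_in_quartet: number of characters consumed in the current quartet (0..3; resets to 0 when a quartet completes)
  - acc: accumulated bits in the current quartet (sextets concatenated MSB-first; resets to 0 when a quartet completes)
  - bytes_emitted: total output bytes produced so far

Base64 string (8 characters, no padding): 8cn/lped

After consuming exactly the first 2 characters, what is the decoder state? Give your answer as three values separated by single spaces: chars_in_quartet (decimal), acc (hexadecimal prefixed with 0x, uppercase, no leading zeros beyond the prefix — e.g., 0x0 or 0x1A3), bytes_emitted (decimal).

After char 0 ('8'=60): chars_in_quartet=1 acc=0x3C bytes_emitted=0
After char 1 ('c'=28): chars_in_quartet=2 acc=0xF1C bytes_emitted=0

Answer: 2 0xF1C 0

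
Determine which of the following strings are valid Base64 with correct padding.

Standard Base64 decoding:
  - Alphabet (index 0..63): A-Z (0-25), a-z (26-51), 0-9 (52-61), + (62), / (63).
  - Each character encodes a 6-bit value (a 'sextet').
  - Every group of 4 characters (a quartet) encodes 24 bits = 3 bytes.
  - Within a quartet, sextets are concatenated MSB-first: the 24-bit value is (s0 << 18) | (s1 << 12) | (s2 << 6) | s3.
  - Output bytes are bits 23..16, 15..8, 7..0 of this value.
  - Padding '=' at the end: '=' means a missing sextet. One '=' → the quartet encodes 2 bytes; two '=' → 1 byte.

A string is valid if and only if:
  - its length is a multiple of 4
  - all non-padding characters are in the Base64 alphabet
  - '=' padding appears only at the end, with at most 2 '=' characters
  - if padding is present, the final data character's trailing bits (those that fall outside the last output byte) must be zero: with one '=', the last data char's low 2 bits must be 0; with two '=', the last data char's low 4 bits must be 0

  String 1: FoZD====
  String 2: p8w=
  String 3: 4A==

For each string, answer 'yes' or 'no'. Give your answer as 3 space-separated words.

String 1: 'FoZD====' → invalid (4 pad chars (max 2))
String 2: 'p8w=' → valid
String 3: '4A==' → valid

Answer: no yes yes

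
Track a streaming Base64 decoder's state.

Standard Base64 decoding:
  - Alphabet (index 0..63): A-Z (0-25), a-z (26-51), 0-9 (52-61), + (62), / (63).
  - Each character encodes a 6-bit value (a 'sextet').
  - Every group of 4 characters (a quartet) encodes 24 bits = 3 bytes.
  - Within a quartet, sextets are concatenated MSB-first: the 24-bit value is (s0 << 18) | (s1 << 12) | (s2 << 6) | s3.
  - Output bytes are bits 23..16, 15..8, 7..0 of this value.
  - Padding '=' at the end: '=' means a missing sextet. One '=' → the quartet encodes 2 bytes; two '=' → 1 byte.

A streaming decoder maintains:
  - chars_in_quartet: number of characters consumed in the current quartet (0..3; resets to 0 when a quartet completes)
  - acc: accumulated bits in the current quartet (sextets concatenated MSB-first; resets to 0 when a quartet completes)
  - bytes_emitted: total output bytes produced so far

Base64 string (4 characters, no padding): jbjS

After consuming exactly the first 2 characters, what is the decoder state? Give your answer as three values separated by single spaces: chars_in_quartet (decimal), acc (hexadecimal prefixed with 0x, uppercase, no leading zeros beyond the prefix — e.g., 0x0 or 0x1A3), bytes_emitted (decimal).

Answer: 2 0x8DB 0

Derivation:
After char 0 ('j'=35): chars_in_quartet=1 acc=0x23 bytes_emitted=0
After char 1 ('b'=27): chars_in_quartet=2 acc=0x8DB bytes_emitted=0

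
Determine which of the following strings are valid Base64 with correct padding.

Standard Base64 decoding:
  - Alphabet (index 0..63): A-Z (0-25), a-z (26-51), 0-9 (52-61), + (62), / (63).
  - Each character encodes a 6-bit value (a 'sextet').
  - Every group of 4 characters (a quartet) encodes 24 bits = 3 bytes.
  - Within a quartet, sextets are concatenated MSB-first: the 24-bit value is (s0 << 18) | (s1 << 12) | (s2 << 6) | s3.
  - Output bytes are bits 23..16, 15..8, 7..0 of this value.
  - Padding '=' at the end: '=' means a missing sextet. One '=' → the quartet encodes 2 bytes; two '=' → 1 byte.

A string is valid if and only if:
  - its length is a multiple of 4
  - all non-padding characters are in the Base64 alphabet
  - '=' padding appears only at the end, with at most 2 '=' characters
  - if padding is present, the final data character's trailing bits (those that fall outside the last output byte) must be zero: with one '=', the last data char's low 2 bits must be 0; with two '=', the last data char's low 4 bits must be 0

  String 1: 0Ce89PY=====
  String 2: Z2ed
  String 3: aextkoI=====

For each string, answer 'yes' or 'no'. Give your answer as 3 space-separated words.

String 1: '0Ce89PY=====' → invalid (5 pad chars (max 2))
String 2: 'Z2ed' → valid
String 3: 'aextkoI=====' → invalid (5 pad chars (max 2))

Answer: no yes no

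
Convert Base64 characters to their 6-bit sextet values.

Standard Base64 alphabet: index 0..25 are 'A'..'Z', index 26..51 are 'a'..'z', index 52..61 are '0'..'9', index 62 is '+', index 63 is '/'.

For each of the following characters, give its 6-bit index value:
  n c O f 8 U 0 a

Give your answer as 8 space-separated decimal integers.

Answer: 39 28 14 31 60 20 52 26

Derivation:
'n': a..z range, 26 + ord('n') − ord('a') = 39
'c': a..z range, 26 + ord('c') − ord('a') = 28
'O': A..Z range, ord('O') − ord('A') = 14
'f': a..z range, 26 + ord('f') − ord('a') = 31
'8': 0..9 range, 52 + ord('8') − ord('0') = 60
'U': A..Z range, ord('U') − ord('A') = 20
'0': 0..9 range, 52 + ord('0') − ord('0') = 52
'a': a..z range, 26 + ord('a') − ord('a') = 26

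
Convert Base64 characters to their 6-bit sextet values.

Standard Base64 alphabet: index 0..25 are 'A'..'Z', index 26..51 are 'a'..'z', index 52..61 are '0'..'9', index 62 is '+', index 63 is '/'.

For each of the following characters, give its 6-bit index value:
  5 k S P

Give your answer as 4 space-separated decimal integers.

'5': 0..9 range, 52 + ord('5') − ord('0') = 57
'k': a..z range, 26 + ord('k') − ord('a') = 36
'S': A..Z range, ord('S') − ord('A') = 18
'P': A..Z range, ord('P') − ord('A') = 15

Answer: 57 36 18 15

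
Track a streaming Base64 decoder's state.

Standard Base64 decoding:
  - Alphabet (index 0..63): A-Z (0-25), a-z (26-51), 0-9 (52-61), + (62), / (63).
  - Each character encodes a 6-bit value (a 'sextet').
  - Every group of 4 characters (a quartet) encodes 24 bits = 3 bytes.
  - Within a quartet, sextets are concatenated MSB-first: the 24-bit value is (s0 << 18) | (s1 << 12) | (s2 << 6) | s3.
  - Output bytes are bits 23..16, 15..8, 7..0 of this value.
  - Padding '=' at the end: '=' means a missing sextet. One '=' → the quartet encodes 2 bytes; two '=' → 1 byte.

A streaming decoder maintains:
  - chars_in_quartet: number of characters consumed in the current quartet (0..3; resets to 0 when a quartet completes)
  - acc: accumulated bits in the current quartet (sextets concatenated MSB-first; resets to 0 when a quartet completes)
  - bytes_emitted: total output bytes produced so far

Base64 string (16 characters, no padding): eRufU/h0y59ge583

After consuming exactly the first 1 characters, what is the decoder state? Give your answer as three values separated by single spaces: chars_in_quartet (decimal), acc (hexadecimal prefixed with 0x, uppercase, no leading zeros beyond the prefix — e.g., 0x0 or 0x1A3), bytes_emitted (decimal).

Answer: 1 0x1E 0

Derivation:
After char 0 ('e'=30): chars_in_quartet=1 acc=0x1E bytes_emitted=0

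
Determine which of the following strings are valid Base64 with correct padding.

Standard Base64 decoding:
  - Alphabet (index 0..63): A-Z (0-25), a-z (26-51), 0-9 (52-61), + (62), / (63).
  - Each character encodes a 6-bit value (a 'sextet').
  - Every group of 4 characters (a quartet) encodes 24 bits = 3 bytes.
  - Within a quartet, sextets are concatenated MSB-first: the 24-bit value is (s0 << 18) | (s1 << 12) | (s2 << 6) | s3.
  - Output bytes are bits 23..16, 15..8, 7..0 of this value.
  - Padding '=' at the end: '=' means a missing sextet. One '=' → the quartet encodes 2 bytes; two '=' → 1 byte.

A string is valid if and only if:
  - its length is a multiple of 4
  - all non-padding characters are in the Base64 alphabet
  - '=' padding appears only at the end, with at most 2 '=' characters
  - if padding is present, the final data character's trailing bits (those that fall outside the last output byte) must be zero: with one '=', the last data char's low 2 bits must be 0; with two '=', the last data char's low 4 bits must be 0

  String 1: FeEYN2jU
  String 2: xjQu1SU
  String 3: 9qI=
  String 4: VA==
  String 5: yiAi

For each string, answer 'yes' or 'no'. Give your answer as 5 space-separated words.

Answer: yes no yes yes yes

Derivation:
String 1: 'FeEYN2jU' → valid
String 2: 'xjQu1SU' → invalid (len=7 not mult of 4)
String 3: '9qI=' → valid
String 4: 'VA==' → valid
String 5: 'yiAi' → valid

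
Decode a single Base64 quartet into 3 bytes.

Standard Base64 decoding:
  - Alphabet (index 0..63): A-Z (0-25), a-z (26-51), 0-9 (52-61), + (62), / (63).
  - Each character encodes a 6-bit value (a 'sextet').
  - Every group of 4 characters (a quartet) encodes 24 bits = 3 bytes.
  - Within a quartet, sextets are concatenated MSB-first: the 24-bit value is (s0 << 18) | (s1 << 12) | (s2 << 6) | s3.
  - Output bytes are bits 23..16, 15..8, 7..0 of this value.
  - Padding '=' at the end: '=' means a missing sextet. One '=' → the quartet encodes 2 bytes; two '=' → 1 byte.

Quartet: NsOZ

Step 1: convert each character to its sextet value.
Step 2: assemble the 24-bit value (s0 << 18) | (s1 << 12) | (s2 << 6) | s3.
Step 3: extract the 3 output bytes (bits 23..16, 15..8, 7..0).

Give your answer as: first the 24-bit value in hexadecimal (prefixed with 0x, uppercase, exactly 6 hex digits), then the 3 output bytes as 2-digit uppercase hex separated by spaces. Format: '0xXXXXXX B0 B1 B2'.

Answer: 0x36C399 36 C3 99

Derivation:
Sextets: N=13, s=44, O=14, Z=25
24-bit: (13<<18) | (44<<12) | (14<<6) | 25
      = 0x340000 | 0x02C000 | 0x000380 | 0x000019
      = 0x36C399
Bytes: (v>>16)&0xFF=36, (v>>8)&0xFF=C3, v&0xFF=99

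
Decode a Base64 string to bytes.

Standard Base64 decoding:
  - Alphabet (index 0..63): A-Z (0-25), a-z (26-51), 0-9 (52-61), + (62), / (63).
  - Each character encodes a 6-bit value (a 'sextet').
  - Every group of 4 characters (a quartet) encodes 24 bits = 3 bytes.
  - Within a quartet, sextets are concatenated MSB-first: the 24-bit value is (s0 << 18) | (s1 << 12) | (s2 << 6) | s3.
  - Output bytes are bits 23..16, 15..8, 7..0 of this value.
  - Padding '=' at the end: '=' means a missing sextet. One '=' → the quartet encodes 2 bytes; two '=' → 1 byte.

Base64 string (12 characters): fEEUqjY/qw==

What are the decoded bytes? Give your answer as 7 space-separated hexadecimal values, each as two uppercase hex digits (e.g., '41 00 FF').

After char 0 ('f'=31): chars_in_quartet=1 acc=0x1F bytes_emitted=0
After char 1 ('E'=4): chars_in_quartet=2 acc=0x7C4 bytes_emitted=0
After char 2 ('E'=4): chars_in_quartet=3 acc=0x1F104 bytes_emitted=0
After char 3 ('U'=20): chars_in_quartet=4 acc=0x7C4114 -> emit 7C 41 14, reset; bytes_emitted=3
After char 4 ('q'=42): chars_in_quartet=1 acc=0x2A bytes_emitted=3
After char 5 ('j'=35): chars_in_quartet=2 acc=0xAA3 bytes_emitted=3
After char 6 ('Y'=24): chars_in_quartet=3 acc=0x2A8D8 bytes_emitted=3
After char 7 ('/'=63): chars_in_quartet=4 acc=0xAA363F -> emit AA 36 3F, reset; bytes_emitted=6
After char 8 ('q'=42): chars_in_quartet=1 acc=0x2A bytes_emitted=6
After char 9 ('w'=48): chars_in_quartet=2 acc=0xAB0 bytes_emitted=6
Padding '==': partial quartet acc=0xAB0 -> emit AB; bytes_emitted=7

Answer: 7C 41 14 AA 36 3F AB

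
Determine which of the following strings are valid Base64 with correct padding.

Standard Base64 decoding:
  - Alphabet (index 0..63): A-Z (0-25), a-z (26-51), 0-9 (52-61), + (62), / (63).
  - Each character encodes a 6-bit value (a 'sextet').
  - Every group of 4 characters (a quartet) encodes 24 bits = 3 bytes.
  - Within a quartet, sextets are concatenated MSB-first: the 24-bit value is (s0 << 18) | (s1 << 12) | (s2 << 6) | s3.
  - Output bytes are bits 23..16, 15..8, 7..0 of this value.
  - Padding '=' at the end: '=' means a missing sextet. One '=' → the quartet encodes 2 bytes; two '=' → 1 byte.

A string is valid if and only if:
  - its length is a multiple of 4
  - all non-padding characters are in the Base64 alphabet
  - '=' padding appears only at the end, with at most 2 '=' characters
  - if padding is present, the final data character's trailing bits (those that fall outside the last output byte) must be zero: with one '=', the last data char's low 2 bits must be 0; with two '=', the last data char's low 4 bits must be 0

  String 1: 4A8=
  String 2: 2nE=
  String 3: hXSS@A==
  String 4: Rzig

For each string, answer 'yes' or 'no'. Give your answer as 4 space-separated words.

Answer: yes yes no yes

Derivation:
String 1: '4A8=' → valid
String 2: '2nE=' → valid
String 3: 'hXSS@A==' → invalid (bad char(s): ['@'])
String 4: 'Rzig' → valid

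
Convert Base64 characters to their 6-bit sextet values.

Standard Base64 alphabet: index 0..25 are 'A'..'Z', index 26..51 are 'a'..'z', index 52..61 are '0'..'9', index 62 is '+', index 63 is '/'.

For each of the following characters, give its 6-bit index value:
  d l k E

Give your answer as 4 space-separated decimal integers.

'd': a..z range, 26 + ord('d') − ord('a') = 29
'l': a..z range, 26 + ord('l') − ord('a') = 37
'k': a..z range, 26 + ord('k') − ord('a') = 36
'E': A..Z range, ord('E') − ord('A') = 4

Answer: 29 37 36 4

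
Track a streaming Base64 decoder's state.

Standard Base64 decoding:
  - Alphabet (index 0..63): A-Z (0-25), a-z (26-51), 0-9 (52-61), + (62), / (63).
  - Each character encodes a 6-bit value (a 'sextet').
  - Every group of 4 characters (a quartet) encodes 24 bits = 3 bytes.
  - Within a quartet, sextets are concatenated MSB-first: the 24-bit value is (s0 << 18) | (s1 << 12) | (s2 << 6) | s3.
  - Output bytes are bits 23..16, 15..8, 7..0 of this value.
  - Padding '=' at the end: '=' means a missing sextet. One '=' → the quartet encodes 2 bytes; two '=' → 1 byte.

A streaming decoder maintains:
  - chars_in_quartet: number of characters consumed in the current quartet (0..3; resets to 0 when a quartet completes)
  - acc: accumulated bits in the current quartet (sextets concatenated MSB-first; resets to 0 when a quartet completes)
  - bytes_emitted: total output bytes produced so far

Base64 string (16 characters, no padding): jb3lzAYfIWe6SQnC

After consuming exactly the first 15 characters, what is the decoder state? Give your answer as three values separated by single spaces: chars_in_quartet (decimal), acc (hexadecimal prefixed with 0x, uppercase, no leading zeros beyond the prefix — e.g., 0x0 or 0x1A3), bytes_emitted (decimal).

After char 0 ('j'=35): chars_in_quartet=1 acc=0x23 bytes_emitted=0
After char 1 ('b'=27): chars_in_quartet=2 acc=0x8DB bytes_emitted=0
After char 2 ('3'=55): chars_in_quartet=3 acc=0x236F7 bytes_emitted=0
After char 3 ('l'=37): chars_in_quartet=4 acc=0x8DBDE5 -> emit 8D BD E5, reset; bytes_emitted=3
After char 4 ('z'=51): chars_in_quartet=1 acc=0x33 bytes_emitted=3
After char 5 ('A'=0): chars_in_quartet=2 acc=0xCC0 bytes_emitted=3
After char 6 ('Y'=24): chars_in_quartet=3 acc=0x33018 bytes_emitted=3
After char 7 ('f'=31): chars_in_quartet=4 acc=0xCC061F -> emit CC 06 1F, reset; bytes_emitted=6
After char 8 ('I'=8): chars_in_quartet=1 acc=0x8 bytes_emitted=6
After char 9 ('W'=22): chars_in_quartet=2 acc=0x216 bytes_emitted=6
After char 10 ('e'=30): chars_in_quartet=3 acc=0x859E bytes_emitted=6
After char 11 ('6'=58): chars_in_quartet=4 acc=0x2167BA -> emit 21 67 BA, reset; bytes_emitted=9
After char 12 ('S'=18): chars_in_quartet=1 acc=0x12 bytes_emitted=9
After char 13 ('Q'=16): chars_in_quartet=2 acc=0x490 bytes_emitted=9
After char 14 ('n'=39): chars_in_quartet=3 acc=0x12427 bytes_emitted=9

Answer: 3 0x12427 9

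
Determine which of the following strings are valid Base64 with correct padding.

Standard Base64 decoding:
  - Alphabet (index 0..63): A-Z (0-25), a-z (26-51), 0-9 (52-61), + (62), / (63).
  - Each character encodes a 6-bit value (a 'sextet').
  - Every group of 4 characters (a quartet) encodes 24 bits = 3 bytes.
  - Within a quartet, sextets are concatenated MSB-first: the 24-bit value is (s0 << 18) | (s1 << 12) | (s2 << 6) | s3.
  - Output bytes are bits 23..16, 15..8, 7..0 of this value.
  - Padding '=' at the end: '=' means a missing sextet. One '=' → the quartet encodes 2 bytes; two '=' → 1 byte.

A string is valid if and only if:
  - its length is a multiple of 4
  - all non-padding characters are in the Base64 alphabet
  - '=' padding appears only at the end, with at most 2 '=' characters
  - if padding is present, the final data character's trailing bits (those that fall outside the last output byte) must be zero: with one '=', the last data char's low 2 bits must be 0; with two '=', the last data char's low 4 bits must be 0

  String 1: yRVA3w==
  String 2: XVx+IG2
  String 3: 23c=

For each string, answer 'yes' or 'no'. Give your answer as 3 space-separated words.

Answer: yes no yes

Derivation:
String 1: 'yRVA3w==' → valid
String 2: 'XVx+IG2' → invalid (len=7 not mult of 4)
String 3: '23c=' → valid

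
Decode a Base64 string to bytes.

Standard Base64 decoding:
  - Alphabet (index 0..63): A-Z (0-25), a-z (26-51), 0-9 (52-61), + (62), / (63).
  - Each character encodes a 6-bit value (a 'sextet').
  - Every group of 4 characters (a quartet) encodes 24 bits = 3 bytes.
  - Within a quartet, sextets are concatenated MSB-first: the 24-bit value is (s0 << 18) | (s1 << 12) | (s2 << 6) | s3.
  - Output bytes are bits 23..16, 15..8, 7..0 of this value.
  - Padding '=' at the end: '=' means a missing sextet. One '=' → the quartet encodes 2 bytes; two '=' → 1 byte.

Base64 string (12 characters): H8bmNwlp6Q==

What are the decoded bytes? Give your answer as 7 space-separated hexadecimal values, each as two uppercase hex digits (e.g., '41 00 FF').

After char 0 ('H'=7): chars_in_quartet=1 acc=0x7 bytes_emitted=0
After char 1 ('8'=60): chars_in_quartet=2 acc=0x1FC bytes_emitted=0
After char 2 ('b'=27): chars_in_quartet=3 acc=0x7F1B bytes_emitted=0
After char 3 ('m'=38): chars_in_quartet=4 acc=0x1FC6E6 -> emit 1F C6 E6, reset; bytes_emitted=3
After char 4 ('N'=13): chars_in_quartet=1 acc=0xD bytes_emitted=3
After char 5 ('w'=48): chars_in_quartet=2 acc=0x370 bytes_emitted=3
After char 6 ('l'=37): chars_in_quartet=3 acc=0xDC25 bytes_emitted=3
After char 7 ('p'=41): chars_in_quartet=4 acc=0x370969 -> emit 37 09 69, reset; bytes_emitted=6
After char 8 ('6'=58): chars_in_quartet=1 acc=0x3A bytes_emitted=6
After char 9 ('Q'=16): chars_in_quartet=2 acc=0xE90 bytes_emitted=6
Padding '==': partial quartet acc=0xE90 -> emit E9; bytes_emitted=7

Answer: 1F C6 E6 37 09 69 E9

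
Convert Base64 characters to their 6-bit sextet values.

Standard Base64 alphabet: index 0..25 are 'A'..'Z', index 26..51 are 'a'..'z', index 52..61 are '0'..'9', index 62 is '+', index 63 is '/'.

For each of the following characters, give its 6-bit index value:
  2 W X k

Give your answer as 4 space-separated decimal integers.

Answer: 54 22 23 36

Derivation:
'2': 0..9 range, 52 + ord('2') − ord('0') = 54
'W': A..Z range, ord('W') − ord('A') = 22
'X': A..Z range, ord('X') − ord('A') = 23
'k': a..z range, 26 + ord('k') − ord('a') = 36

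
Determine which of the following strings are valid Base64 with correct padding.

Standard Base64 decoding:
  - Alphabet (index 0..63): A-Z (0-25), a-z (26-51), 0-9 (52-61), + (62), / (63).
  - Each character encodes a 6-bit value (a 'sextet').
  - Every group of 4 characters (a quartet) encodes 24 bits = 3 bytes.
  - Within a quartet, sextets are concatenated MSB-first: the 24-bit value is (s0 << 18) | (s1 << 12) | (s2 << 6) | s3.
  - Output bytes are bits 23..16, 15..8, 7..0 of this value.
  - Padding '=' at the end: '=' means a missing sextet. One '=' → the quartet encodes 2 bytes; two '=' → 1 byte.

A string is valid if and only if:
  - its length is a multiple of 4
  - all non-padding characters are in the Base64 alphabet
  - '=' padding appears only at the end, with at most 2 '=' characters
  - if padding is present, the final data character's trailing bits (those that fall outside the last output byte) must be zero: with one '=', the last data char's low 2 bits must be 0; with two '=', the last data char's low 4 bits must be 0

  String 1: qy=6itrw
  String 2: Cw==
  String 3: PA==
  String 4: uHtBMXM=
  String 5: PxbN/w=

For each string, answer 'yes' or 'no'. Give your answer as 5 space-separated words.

String 1: 'qy=6itrw' → invalid (bad char(s): ['=']; '=' in middle)
String 2: 'Cw==' → valid
String 3: 'PA==' → valid
String 4: 'uHtBMXM=' → valid
String 5: 'PxbN/w=' → invalid (len=7 not mult of 4)

Answer: no yes yes yes no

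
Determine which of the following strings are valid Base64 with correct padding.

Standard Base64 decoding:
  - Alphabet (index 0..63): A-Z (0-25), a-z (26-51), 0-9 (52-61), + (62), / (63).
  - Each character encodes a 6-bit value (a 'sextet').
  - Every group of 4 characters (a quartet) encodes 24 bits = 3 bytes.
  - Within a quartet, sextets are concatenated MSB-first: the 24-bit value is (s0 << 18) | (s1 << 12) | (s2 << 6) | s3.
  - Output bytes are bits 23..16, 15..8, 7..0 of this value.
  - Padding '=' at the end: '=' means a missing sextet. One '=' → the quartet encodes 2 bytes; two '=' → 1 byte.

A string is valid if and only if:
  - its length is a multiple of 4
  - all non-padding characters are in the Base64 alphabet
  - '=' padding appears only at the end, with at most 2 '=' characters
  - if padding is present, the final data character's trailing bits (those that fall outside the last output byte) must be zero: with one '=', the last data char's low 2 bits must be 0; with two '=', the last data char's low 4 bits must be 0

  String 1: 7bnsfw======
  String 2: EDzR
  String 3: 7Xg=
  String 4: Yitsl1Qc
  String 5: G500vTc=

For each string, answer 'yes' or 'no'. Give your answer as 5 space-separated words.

String 1: '7bnsfw======' → invalid (6 pad chars (max 2))
String 2: 'EDzR' → valid
String 3: '7Xg=' → valid
String 4: 'Yitsl1Qc' → valid
String 5: 'G500vTc=' → valid

Answer: no yes yes yes yes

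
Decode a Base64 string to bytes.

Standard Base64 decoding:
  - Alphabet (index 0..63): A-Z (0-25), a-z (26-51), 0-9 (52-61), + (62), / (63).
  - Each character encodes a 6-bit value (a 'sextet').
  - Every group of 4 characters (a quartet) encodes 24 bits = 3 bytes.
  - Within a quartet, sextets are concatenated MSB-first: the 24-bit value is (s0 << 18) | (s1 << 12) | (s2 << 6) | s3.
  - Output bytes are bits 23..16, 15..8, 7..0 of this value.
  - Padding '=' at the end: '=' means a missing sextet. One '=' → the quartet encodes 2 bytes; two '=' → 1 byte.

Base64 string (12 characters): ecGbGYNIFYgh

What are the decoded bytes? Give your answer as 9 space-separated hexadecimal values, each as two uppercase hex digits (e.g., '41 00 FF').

After char 0 ('e'=30): chars_in_quartet=1 acc=0x1E bytes_emitted=0
After char 1 ('c'=28): chars_in_quartet=2 acc=0x79C bytes_emitted=0
After char 2 ('G'=6): chars_in_quartet=3 acc=0x1E706 bytes_emitted=0
After char 3 ('b'=27): chars_in_quartet=4 acc=0x79C19B -> emit 79 C1 9B, reset; bytes_emitted=3
After char 4 ('G'=6): chars_in_quartet=1 acc=0x6 bytes_emitted=3
After char 5 ('Y'=24): chars_in_quartet=2 acc=0x198 bytes_emitted=3
After char 6 ('N'=13): chars_in_quartet=3 acc=0x660D bytes_emitted=3
After char 7 ('I'=8): chars_in_quartet=4 acc=0x198348 -> emit 19 83 48, reset; bytes_emitted=6
After char 8 ('F'=5): chars_in_quartet=1 acc=0x5 bytes_emitted=6
After char 9 ('Y'=24): chars_in_quartet=2 acc=0x158 bytes_emitted=6
After char 10 ('g'=32): chars_in_quartet=3 acc=0x5620 bytes_emitted=6
After char 11 ('h'=33): chars_in_quartet=4 acc=0x158821 -> emit 15 88 21, reset; bytes_emitted=9

Answer: 79 C1 9B 19 83 48 15 88 21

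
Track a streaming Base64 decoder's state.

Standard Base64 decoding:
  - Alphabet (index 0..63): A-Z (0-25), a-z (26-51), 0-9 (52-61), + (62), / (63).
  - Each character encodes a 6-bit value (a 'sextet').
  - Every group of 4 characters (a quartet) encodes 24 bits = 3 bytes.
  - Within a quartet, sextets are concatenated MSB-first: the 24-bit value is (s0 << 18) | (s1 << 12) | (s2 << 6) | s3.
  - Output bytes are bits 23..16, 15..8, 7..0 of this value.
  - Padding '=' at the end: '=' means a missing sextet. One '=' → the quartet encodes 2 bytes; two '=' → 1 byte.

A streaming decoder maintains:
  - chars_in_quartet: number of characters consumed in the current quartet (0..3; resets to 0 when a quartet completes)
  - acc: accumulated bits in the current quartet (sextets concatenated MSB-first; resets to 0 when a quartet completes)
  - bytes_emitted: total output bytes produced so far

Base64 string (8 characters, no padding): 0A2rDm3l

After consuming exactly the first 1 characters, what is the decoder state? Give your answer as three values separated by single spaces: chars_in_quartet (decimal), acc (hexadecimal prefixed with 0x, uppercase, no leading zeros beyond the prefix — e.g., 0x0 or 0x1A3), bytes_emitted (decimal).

After char 0 ('0'=52): chars_in_quartet=1 acc=0x34 bytes_emitted=0

Answer: 1 0x34 0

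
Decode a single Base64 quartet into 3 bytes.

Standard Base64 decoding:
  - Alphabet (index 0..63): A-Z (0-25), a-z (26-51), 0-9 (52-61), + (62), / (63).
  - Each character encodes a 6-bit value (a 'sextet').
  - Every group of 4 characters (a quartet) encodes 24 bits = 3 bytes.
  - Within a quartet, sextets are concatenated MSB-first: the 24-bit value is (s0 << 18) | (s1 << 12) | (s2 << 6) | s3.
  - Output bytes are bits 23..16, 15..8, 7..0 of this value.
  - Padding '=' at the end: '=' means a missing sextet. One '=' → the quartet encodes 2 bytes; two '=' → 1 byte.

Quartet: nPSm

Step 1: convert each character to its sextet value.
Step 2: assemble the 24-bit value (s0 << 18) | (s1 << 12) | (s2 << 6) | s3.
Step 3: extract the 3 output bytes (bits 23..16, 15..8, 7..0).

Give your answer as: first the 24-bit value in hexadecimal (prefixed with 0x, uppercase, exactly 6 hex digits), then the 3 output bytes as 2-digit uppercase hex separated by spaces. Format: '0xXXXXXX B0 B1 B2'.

Sextets: n=39, P=15, S=18, m=38
24-bit: (39<<18) | (15<<12) | (18<<6) | 38
      = 0x9C0000 | 0x00F000 | 0x000480 | 0x000026
      = 0x9CF4A6
Bytes: (v>>16)&0xFF=9C, (v>>8)&0xFF=F4, v&0xFF=A6

Answer: 0x9CF4A6 9C F4 A6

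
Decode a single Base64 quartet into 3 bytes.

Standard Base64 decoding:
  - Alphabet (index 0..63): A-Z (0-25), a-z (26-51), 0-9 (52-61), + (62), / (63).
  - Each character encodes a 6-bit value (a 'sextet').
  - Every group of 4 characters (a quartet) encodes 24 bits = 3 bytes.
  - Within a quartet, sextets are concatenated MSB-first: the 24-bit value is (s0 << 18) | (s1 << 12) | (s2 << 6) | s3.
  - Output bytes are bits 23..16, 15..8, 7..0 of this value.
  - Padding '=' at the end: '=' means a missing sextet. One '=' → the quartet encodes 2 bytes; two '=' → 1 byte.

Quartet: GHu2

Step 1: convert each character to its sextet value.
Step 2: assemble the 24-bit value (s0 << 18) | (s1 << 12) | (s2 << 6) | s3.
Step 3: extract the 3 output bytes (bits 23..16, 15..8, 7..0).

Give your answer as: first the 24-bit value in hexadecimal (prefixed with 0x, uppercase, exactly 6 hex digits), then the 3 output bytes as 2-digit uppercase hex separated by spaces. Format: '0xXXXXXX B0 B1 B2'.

Answer: 0x187BB6 18 7B B6

Derivation:
Sextets: G=6, H=7, u=46, 2=54
24-bit: (6<<18) | (7<<12) | (46<<6) | 54
      = 0x180000 | 0x007000 | 0x000B80 | 0x000036
      = 0x187BB6
Bytes: (v>>16)&0xFF=18, (v>>8)&0xFF=7B, v&0xFF=B6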